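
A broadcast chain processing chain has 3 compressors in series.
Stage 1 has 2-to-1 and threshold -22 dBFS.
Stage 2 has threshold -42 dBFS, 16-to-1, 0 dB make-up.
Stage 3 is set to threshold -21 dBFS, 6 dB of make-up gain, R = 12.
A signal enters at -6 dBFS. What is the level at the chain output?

Stage 1: overshoot 16 dB → 16/2 = 8 dB → -14 dBFS.
Stage 2: -14 dBFS is 28 dB over -42 dBFS; at 16:1 that becomes 1.75 dB over, giving -40.25 dBFS.
Stage 3: -40.25 dBFS is at or below the -21 dBFS threshold — no compression; make-up brings it to -34.25 dBFS.

-34.25 dBFS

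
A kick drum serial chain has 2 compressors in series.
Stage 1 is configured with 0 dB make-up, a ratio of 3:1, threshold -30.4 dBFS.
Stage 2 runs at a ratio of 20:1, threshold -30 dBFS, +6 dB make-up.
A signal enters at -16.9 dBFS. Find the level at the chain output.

Stage 1: 13.5 dB above -30.4 dBFS, reduced 3:1 to 4.5 dB above → -25.9 dBFS.
Stage 2: overshoot 4.1 dB → 4.1/20 = 0.205 dB → -29.795 dBFS; +6 dB make-up → -23.795 dBFS.

-23.795 dBFS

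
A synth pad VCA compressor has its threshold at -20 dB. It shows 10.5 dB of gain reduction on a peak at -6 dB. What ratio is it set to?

Input overshoot = -6 − (-20) = 14 dB.
Output overshoot = 14 − 10.5 = 3.5 dB.
Ratio = input overshoot / output overshoot = 14 / 3.5 = 4.

4:1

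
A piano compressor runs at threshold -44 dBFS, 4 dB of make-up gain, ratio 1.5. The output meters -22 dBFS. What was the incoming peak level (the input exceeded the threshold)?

-17 dBFS

Stripping the +4 dB make-up gives -26 dBFS at the gain stage.
Post-compression overshoot = -26 − (-44) = 18 dB.
Undo the ratio: input overshoot = 18 × 1.5 = 27 dB, giving input = -17 dBFS.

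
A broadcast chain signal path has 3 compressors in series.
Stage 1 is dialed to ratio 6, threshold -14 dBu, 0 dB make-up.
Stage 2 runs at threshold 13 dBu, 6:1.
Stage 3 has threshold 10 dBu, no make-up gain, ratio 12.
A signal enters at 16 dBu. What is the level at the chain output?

Stage 1: overshoot 30 dB → 30/6 = 5 dB → -9 dBu.
Stage 2: -9 dBu is at or below the 13 dBu threshold — no compression; output -9 dBu.
Stage 3: -9 dBu is at or below the 10 dBu threshold — no compression; output -9 dBu.

-9 dBu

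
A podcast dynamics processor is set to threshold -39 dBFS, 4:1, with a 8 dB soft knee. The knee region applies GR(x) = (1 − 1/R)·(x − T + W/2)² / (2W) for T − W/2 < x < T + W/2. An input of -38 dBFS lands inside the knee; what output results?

-39.171875 dBFS

x − T + W/2 = -38 − (-39) + 4 = 5.
GR = (1 − 1/4) × 5² / 16 = 0.75 × 25 / 16 = 1.171875 dB.
Output = -38 − 1.171875 = -39.171875 dBFS.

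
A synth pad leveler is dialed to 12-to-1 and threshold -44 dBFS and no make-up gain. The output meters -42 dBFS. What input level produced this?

The compressed level sits -42 − (-44) = 2 dB over threshold.
Input overshoot = R × output overshoot = 24 dB → input = -44 + 24 = -20 dBFS.

-20 dBFS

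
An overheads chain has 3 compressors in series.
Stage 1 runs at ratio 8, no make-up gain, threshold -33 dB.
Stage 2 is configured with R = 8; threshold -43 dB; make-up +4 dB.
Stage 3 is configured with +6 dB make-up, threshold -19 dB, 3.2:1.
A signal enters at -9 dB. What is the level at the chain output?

Stage 1: -9 dB is 24 dB over -33 dB; at 8:1 that becomes 3 dB over, giving -30 dB.
Stage 2: -30 dB is 13 dB over -43 dB; at 8:1 that becomes 1.625 dB over, giving -41.375 dB; +4 dB make-up → -37.375 dB.
Stage 3: below threshold (-37.375 ≤ -19); passes unchanged; make-up brings it to -31.375 dB.

-31.375 dB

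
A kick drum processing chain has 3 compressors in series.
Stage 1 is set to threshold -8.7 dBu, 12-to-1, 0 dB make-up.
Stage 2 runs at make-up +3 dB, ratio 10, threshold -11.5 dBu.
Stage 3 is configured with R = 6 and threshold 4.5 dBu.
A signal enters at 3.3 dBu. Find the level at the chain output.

Stage 1: 3.3 dBu is 12 dB over -8.7 dBu; at 12:1 that becomes 1 dB over, giving -7.7 dBu.
Stage 2: -7.7 dBu is 3.8 dB over -11.5 dBu; at 10:1 that becomes 0.38 dB over, giving -11.12 dBu; +3 dB make-up → -8.12 dBu.
Stage 3: -8.12 dBu is at or below the 4.5 dBu threshold — no compression; output -8.12 dBu.

-8.12 dBu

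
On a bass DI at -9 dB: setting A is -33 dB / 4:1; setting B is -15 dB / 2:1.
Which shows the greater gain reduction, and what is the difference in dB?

A, by 15 dB

A: 24 dB over, compressed to 6 dB over, so 18 dB of GR.
B: 6 dB over, compressed to 3 dB over, so 3 dB of GR.
A applies 15 dB more gain reduction.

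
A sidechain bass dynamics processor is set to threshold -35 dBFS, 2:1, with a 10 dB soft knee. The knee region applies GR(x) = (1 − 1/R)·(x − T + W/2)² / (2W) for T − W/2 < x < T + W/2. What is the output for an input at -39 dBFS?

x − T + W/2 = -39 − (-35) + 5 = 1.
GR = (1 − 1/2) × 1² / 20 = 0.5 × 1 / 20 = 0.025 dB.
Output = -39 − 0.025 = -39.025 dBFS.

-39.025 dBFS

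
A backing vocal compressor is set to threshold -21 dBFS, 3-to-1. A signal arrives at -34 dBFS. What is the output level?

-34 dBFS

-34 dBFS is 13 dB below the -21 dBFS threshold, so no gain reduction is applied.
Output = input = -34 dBFS.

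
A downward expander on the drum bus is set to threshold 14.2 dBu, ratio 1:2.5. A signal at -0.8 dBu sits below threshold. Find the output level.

-23.3 dBu

The input is 15 dB below the 14.2 dBu threshold.
A 1:2.5 expander multiplies undershoot by 2.5: 15 × 2.5 = 37.5 dB below threshold.
Output = 14.2 − 37.5 = -23.3 dBu.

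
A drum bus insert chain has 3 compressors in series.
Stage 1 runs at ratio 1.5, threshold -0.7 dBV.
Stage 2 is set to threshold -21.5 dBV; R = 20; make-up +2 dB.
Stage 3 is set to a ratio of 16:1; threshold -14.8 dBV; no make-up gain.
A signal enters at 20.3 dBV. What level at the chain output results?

-17.76 dBV

Stage 1: 20.3 dBV is 21 dB over -0.7 dBV; at 1.5:1 that becomes 14 dB over, giving 13.3 dBV.
Stage 2: 13.3 dBV is 34.8 dB over -21.5 dBV; at 20:1 that becomes 1.74 dB over, giving -19.76 dBV; +2 dB make-up → -17.76 dBV.
Stage 3: below threshold (-17.76 ≤ -14.8); passes unchanged; output -17.76 dBV.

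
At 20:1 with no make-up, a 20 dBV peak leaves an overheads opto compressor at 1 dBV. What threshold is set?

0 dBV

Let T be the threshold. Output overshoot = (input overshoot)/R, so 1 − T = (20 − T)/20.
20·(1 − T) = 20 − T → 19·T = 20 − 20 = 0.
T = 0/19 = 0 dBV.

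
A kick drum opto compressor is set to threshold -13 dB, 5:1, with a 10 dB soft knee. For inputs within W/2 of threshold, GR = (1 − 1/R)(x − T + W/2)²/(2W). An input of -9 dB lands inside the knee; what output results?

-12.24 dB

x − T + W/2 = -9 − (-13) + 5 = 9.
GR = (1 − 1/5) × 9² / 20 = 0.8 × 81 / 20 = 3.24 dB.
Output = -9 − 3.24 = -12.24 dB.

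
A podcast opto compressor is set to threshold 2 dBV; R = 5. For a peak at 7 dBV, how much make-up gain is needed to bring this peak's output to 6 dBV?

The peak compresses to 2 + 5/5 = 3 dBV.
To reach 6 dBV requires 6 − 3 = 3 dB of make-up.

3 dB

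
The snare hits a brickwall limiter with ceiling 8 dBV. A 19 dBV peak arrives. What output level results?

The limiter clamps the peak to its 8 dBV ceiling.

8 dBV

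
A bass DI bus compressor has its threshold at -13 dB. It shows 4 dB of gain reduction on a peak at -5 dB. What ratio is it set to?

Input overshoot = -5 − (-13) = 8 dB.
Output overshoot = 8 − 4 = 4 dB.
Ratio = input overshoot / output overshoot = 8 / 4 = 2.

2:1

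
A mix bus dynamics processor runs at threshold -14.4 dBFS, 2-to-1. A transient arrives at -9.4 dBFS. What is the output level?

The input is 5 dB above the -14.4 dBFS threshold.
2:1 compression reduces that to 5/2 = 2.5 dB over.
That puts the output at -11.9 dBFS.

-11.9 dBFS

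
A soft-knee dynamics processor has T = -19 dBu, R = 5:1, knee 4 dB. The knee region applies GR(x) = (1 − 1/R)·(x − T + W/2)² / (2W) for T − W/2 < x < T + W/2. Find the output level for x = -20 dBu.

x − T + W/2 = -20 − (-19) + 2 = 1.
GR = (1 − 1/5) × 1² / 8 = 0.8 × 1 / 8 = 0.1 dB.
Output = -20 − 0.1 = -20.1 dBu.

-20.1 dBu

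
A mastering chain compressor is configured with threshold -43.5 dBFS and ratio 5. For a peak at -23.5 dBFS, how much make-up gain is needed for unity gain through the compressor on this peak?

Overshoot 20 dB → 20/5 = 4 dB after compression, so the compressed level is -43.5 + 4 = -39.5 dBFS.
Make-up = target − compressed = -23.5 − (-39.5) = 16 dB.

16 dB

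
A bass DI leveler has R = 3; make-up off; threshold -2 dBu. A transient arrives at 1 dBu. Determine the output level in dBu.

-1 dBu

The input is 3 dB above the -2 dBu threshold.
3:1 compression reduces that to 3/3 = 1 dB over.
Output = -2 + 1 = -1 dBu.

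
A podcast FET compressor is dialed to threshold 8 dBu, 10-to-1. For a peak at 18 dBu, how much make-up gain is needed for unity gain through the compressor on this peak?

9 dB

The peak compresses to 8 + 10/10 = 9 dBu.
To reach 18 dBu requires 18 − 9 = 9 dB of make-up.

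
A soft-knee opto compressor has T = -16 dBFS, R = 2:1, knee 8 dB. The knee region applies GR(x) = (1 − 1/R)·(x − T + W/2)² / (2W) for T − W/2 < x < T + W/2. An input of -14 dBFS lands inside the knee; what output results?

-15.125 dBFS

x − T + W/2 = -14 − (-16) + 4 = 6.
GR = (1 − 1/2) × 6² / 16 = 0.5 × 36 / 16 = 1.125 dB.
Output = -14 − 1.125 = -15.125 dBFS.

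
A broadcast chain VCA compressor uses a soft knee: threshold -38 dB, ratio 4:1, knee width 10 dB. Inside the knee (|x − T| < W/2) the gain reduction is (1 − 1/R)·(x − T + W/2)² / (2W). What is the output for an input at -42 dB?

x − T + W/2 = -42 − (-38) + 5 = 1.
GR = (1 − 1/4) × 1² / 20 = 0.75 × 1 / 20 = 0.0375 dB.
Output = -42 − 0.0375 = -42.0375 dB.

-42.0375 dB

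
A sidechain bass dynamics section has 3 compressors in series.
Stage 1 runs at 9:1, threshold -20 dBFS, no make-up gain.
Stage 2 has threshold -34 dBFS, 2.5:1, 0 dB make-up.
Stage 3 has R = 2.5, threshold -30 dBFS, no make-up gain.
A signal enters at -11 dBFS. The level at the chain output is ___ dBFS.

-29.2 dBFS

Stage 1: -11 dBFS is 9 dB over -20 dBFS; at 9:1 that becomes 1 dB over, giving -19 dBFS.
Stage 2: 15 dB above -34 dBFS, reduced 2.5:1 to 6 dB above → -28 dBFS.
Stage 3: 2 dB above -30 dBFS, reduced 2.5:1 to 0.8 dB above → -29.2 dBFS.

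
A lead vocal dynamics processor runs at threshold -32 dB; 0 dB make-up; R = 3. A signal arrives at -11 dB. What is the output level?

-25 dB

-11 dB sits 21 dB over threshold.
At 3:1 the overshoot is divided by 3, leaving 7 dB above threshold.
So the level is -32 + 7 = -25 dB.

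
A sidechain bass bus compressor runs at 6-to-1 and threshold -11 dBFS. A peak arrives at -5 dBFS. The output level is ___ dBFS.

-5 dBFS sits 6 dB over threshold.
At 6:1 the overshoot is divided by 6, leaving 1 dB above threshold.
Output = -11 + 1 = -10 dBFS.

-10 dBFS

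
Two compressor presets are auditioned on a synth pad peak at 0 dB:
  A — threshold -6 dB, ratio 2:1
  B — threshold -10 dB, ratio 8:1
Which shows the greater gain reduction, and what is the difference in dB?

A: GR = 6 − 6/2 = 3 dB.
B: GR = 10 − 10/8 = 8.75 dB.
B reduces 5.75 dB more.

B, by 5.75 dB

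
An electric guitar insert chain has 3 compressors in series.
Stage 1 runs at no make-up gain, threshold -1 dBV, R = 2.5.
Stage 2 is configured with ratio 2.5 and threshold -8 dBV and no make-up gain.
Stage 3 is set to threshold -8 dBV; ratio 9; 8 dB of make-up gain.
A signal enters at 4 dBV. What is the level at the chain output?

0.4 dBV

Stage 1: overshoot 5 dB → 5/2.5 = 2 dB → 1 dBV.
Stage 2: 1 dBV is 9 dB over -8 dBV; at 2.5:1 that becomes 3.6 dB over, giving -4.4 dBV.
Stage 3: overshoot 3.6 dB → 3.6/9 = 0.4 dB → -7.6 dBV; +8 dB make-up → 0.4 dBV.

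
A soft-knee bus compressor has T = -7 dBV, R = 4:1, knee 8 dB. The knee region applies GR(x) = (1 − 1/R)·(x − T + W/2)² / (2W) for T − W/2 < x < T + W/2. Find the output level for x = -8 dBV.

x − T + W/2 = -8 − (-7) + 4 = 3.
GR = (1 − 1/4) × 3² / 16 = 0.75 × 9 / 16 = 0.421875 dB.
Output = -8 − 0.421875 = -8.421875 dBV.

-8.421875 dBV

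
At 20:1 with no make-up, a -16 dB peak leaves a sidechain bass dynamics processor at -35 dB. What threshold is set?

-36 dB

Gain reduction = -16 − (-35) = 19 dB; output overshoot = GR / (R − 1) = 19 / 19 = 1 dB.
Threshold = output − output overshoot = -35 − 1 = -36 dB.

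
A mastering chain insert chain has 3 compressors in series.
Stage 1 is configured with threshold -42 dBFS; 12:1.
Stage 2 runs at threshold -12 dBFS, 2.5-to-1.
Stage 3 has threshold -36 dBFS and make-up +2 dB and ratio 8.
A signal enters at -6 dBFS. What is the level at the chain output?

-37 dBFS

Stage 1: -6 dBFS is 36 dB over -42 dBFS; at 12:1 that becomes 3 dB over, giving -39 dBFS.
Stage 2: below threshold (-39 ≤ -12); passes unchanged; output -39 dBFS.
Stage 3: -39 dBFS is at or below the -36 dBFS threshold — no compression; make-up brings it to -37 dBFS.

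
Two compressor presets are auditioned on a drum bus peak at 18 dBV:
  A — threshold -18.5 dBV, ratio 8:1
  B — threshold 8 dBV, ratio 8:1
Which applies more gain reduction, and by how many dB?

A: GR = 36.5 − 36.5/8 = 31.9375 dB.
B: GR = 10 − 10/8 = 8.75 dB.
A reduces 23.1875 dB more.

A, by 23.1875 dB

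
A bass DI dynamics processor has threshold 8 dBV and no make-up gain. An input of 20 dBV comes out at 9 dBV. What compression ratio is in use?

Input overshoot = 20 − 8 = 12 dB; output overshoot = 9 − 8 = 1 dB.
Ratio = 12 / 1 = 12.

12:1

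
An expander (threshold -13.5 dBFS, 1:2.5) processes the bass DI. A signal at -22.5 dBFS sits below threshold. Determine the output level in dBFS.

Below threshold, a 1:2.5 expander applies gain = (2.5−1)×(T − x) of attenuation.
(2.5−1) × 9 = 13.5 dB, so output = -22.5 − 13.5 = -36 dBFS.

-36 dBFS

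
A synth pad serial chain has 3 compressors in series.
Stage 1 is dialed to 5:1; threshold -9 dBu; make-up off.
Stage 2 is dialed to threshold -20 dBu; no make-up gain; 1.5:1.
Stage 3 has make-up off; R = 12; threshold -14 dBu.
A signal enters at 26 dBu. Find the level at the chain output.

-13.5 dBu

Stage 1: overshoot 35 dB → 35/5 = 7 dB → -2 dBu.
Stage 2: -2 dBu is 18 dB over -20 dBu; at 1.5:1 that becomes 12 dB over, giving -8 dBu.
Stage 3: -8 dBu is 6 dB over -14 dBu; at 12:1 that becomes 0.5 dB over, giving -13.5 dBu.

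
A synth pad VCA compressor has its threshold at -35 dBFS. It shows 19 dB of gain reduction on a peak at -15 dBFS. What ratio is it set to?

Input overshoot = -15 − (-35) = 20 dB.
Output overshoot = 20 − 19 = 1 dB.
Ratio = input overshoot / output overshoot = 20 / 1 = 20.

20:1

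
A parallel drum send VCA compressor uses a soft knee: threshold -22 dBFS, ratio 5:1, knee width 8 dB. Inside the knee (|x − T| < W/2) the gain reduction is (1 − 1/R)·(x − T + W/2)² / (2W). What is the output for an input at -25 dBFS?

-25.05 dBFS

x − T + W/2 = -25 − (-22) + 4 = 1.
GR = (1 − 1/5) × 1² / 16 = 0.8 × 1 / 16 = 0.05 dB.
Output = -25 − 0.05 = -25.05 dBFS.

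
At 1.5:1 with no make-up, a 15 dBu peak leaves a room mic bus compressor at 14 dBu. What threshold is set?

12 dBu

Let T be the threshold. Output overshoot = (input overshoot)/R, so 14 − T = (15 − T)/1.5.
1.5·(14 − T) = 15 − T → 0.5·T = 21 − 15 = 6.
T = 6/0.5 = 12 dBu.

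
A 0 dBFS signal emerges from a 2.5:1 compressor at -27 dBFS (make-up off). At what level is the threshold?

-45 dBFS

Gain reduction = 0 − (-27) = 27 dB; output overshoot = GR / (R − 1) = 27 / 1.5 = 18 dB.
Threshold = output − output overshoot = -27 − 18 = -45 dBFS.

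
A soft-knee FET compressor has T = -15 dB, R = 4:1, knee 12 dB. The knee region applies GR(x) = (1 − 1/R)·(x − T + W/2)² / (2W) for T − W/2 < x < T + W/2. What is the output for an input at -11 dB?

-14.125 dB

x − T + W/2 = -11 − (-15) + 6 = 10.
GR = (1 − 1/4) × 10² / 24 = 0.75 × 100 / 24 = 3.125 dB.
Output = -11 − 3.125 = -14.125 dB.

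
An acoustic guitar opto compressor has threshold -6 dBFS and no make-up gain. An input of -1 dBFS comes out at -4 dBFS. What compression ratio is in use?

Input overshoot = -1 − (-6) = 5 dB; output overshoot = -4 − (-6) = 2 dB.
Ratio = 5 / 2 = 2.5.

2.5:1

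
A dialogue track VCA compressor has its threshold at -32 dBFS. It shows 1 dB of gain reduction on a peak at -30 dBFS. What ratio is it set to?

2:1

Input overshoot = -30 − (-32) = 2 dB.
Output overshoot = 2 − 1 = 1 dB.
Ratio = input overshoot / output overshoot = 2 / 1 = 2.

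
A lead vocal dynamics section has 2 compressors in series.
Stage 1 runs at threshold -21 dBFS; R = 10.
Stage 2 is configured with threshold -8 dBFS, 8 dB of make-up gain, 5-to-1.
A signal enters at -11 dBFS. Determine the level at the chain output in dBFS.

Stage 1: overshoot 10 dB → 10/10 = 1 dB → -20 dBFS.
Stage 2: below threshold (-20 ≤ -8); passes unchanged; make-up brings it to -12 dBFS.

-12 dBFS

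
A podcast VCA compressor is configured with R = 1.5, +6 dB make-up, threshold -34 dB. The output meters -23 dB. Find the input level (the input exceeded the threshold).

-26.5 dB

Before make-up, the level was -23 − 6 = -29 dB.
That's 5 dB above the -34 dB threshold.
Undo the ratio: input overshoot = 5 × 1.5 = 7.5 dB, giving input = -26.5 dB.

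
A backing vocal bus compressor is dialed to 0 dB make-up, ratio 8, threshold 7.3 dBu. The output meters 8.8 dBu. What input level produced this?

Post-compression overshoot = 8.8 − 7.3 = 1.5 dB.
Before 8:1 compression the overshoot was 1.5 × 8 = 12 dB, so input = 7.3 + 12 = 19.3 dBu.

19.3 dBu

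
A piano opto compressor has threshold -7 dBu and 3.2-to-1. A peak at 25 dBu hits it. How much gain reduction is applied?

22 dB

The signal is 32 dB above threshold.
At 3.2:1, output sits 32/3.2 = 10 dB above threshold.
So the signal is attenuated by 32 − 10 = 22 dB.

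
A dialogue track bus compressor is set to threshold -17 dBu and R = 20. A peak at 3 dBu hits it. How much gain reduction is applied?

The signal is 20 dB above threshold.
After 20:1 compression the overshoot becomes 20/20 = 1 dB.
So the signal is attenuated by 20 − 1 = 19 dB.

19 dB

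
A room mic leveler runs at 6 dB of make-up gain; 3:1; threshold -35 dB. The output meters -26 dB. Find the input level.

Stripping the +6 dB make-up gives -32 dB at the gain stage.
That's 3 dB above the -35 dB threshold.
Undo the ratio: input overshoot = 3 × 3 = 9 dB, giving input = -26 dB.

-26 dB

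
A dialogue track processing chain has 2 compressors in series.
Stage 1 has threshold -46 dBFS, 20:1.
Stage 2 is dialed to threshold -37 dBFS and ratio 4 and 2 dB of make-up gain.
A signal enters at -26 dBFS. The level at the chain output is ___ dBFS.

Stage 1: 20 dB above -46 dBFS, reduced 20:1 to 1 dB above → -45 dBFS.
Stage 2: -45 dBFS is at or below the -37 dBFS threshold — no compression; make-up brings it to -43 dBFS.

-43 dBFS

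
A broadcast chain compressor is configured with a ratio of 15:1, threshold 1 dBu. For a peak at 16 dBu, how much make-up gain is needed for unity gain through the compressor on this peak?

14 dB

The peak compresses to 1 + 15/15 = 2 dBu.
To reach 16 dBu requires 16 − 2 = 14 dB of make-up.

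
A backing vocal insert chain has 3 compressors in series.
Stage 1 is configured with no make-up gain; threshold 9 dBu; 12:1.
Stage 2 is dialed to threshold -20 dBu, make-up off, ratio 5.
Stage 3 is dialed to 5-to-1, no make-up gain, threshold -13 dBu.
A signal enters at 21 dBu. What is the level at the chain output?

Stage 1: 21 dBu is 12 dB over 9 dBu; at 12:1 that becomes 1 dB over, giving 10 dBu.
Stage 2: 30 dB above -20 dBu, reduced 5:1 to 6 dB above → -14 dBu.
Stage 3: -14 dBu is at or below the -13 dBu threshold — no compression; output -14 dBu.

-14 dBu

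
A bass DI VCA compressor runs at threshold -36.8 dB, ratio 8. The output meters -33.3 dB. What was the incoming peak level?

Post-compression overshoot = -33.3 − (-36.8) = 3.5 dB.
Undo the ratio: input overshoot = 3.5 × 8 = 28 dB, giving input = -8.8 dB.

-8.8 dB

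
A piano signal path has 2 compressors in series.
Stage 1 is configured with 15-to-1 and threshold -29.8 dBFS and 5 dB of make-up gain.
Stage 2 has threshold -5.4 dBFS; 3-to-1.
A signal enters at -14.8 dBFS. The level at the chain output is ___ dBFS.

-23.8 dBFS

Stage 1: -14.8 dBFS is 15 dB over -29.8 dBFS; at 15:1 that becomes 1 dB over, giving -28.8 dBFS; +5 dB make-up → -23.8 dBFS.
Stage 2: below threshold (-23.8 ≤ -5.4); passes unchanged; output -23.8 dBFS.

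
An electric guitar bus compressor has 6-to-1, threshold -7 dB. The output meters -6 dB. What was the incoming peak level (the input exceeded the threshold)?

-1 dB

That's 1 dB above the -7 dB threshold.
Undo the ratio: input overshoot = 1 × 6 = 6 dB, giving input = -1 dB.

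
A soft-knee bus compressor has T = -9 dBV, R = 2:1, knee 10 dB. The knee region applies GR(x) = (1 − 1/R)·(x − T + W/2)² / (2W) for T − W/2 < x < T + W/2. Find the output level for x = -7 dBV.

-8.225 dBV

x − T + W/2 = -7 − (-9) + 5 = 7.
GR = (1 − 1/2) × 7² / 20 = 0.5 × 49 / 20 = 1.225 dB.
Output = -7 − 1.225 = -8.225 dBV.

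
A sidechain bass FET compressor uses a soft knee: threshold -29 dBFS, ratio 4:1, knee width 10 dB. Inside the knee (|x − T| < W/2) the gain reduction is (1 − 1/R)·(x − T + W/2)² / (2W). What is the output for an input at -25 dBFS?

x − T + W/2 = -25 − (-29) + 5 = 9.
GR = (1 − 1/4) × 9² / 20 = 0.75 × 81 / 20 = 3.0375 dB.
Output = -25 − 3.0375 = -28.0375 dBFS.

-28.0375 dBFS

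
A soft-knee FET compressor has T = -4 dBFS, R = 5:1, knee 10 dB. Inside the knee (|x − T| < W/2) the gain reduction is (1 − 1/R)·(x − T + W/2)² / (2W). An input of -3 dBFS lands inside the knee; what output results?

-4.44 dBFS

x − T + W/2 = -3 − (-4) + 5 = 6.
GR = (1 − 1/5) × 6² / 20 = 0.8 × 36 / 20 = 1.44 dB.
Output = -3 − 1.44 = -4.44 dBFS.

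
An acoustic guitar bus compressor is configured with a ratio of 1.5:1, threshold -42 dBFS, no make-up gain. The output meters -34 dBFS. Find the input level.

-30 dBFS

Post-compression overshoot = -34 − (-42) = 8 dB.
Input overshoot = R × output overshoot = 12 dB → input = -42 + 12 = -30 dBFS.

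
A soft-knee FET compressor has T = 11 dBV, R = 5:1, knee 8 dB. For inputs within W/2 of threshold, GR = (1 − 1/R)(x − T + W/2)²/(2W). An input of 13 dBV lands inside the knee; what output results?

x − T + W/2 = 13 − 11 + 4 = 6.
GR = (1 − 1/5) × 6² / 16 = 0.8 × 36 / 16 = 1.8 dB.
Output = 13 − 1.8 = 11.2 dBV.

11.2 dBV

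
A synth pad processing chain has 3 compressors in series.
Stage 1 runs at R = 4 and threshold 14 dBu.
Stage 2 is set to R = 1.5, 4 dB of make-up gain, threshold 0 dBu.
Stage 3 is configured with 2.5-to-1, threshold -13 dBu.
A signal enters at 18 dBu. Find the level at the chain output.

Stage 1: 18 dBu is 4 dB over 14 dBu; at 4:1 that becomes 1 dB over, giving 15 dBu.
Stage 2: 15 dBu is 15 dB over 0 dBu; at 1.5:1 that becomes 10 dB over, giving 10 dBu; +4 dB make-up → 14 dBu.
Stage 3: 14 dBu is 27 dB over -13 dBu; at 2.5:1 that becomes 10.8 dB over, giving -2.2 dBu.

-2.2 dBu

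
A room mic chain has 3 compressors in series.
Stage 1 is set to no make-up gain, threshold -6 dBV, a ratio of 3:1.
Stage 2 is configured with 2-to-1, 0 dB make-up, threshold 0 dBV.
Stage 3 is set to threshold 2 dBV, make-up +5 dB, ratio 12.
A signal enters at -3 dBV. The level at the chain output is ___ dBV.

Stage 1: -3 dBV is 3 dB over -6 dBV; at 3:1 that becomes 1 dB over, giving -5 dBV.
Stage 2: -5 dBV is at or below the 0 dBV threshold — no compression; output -5 dBV.
Stage 3: below threshold (-5 ≤ 2); passes unchanged; make-up brings it to 0 dBV.

0 dBV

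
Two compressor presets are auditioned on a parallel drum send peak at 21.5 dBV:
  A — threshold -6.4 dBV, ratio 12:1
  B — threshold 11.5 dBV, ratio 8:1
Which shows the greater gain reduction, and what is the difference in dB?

A, by 16.825 dB

A: 27.9 dB over, compressed to 2.325 dB over, so 25.575 dB of GR.
B: 10 dB over, compressed to 1.25 dB over, so 8.75 dB of GR.
A reduces 16.825 dB more.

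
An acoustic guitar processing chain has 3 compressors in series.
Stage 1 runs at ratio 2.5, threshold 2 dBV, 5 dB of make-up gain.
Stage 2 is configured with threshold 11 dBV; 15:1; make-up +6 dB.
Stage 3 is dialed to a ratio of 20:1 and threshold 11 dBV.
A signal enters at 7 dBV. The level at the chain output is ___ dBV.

11.2 dBV

Stage 1: 5 dB above 2 dBV, reduced 2.5:1 to 2 dB above → 4 dBV; +5 dB make-up → 9 dBV.
Stage 2: below threshold (9 ≤ 11); passes unchanged; make-up brings it to 15 dBV.
Stage 3: 15 dBV is 4 dB over 11 dBV; at 20:1 that becomes 0.2 dB over, giving 11.2 dBV.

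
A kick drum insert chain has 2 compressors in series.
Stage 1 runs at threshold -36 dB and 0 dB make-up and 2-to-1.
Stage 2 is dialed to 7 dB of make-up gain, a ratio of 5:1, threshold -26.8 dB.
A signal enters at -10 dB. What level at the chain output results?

Stage 1: overshoot 26 dB → 26/2 = 13 dB → -23 dB.
Stage 2: overshoot 3.8 dB → 3.8/5 = 0.76 dB → -26.04 dB; +7 dB make-up → -19.04 dB.

-19.04 dB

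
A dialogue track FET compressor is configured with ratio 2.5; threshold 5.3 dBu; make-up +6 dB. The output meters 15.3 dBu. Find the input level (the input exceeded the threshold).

Stripping the +6 dB make-up gives 9.3 dBu at the gain stage.
The compressed level sits 9.3 − 5.3 = 4 dB over threshold.
Before 2.5:1 compression the overshoot was 4 × 2.5 = 10 dB, so input = 5.3 + 10 = 15.3 dBu.

15.3 dBu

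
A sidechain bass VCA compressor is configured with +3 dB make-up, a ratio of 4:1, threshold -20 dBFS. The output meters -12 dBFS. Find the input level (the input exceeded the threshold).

Stripping the +3 dB make-up gives -15 dBFS at the gain stage.
That's 5 dB above the -20 dBFS threshold.
Before 4:1 compression the overshoot was 5 × 4 = 20 dB, so input = -20 + 20 = 0 dBFS.

0 dBFS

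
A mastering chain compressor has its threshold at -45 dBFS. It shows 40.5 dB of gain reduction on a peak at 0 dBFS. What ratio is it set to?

Input overshoot = 0 − (-45) = 45 dB.
Output overshoot = 45 − 40.5 = 4.5 dB.
Ratio = input overshoot / output overshoot = 45 / 4.5 = 10.

10:1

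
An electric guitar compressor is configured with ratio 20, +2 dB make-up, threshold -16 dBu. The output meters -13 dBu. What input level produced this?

Stripping the +2 dB make-up gives -15 dBu at the gain stage.
That's 1 dB above the -16 dBu threshold.
Input overshoot = R × output overshoot = 20 dB → input = -16 + 20 = 4 dBu.

4 dBu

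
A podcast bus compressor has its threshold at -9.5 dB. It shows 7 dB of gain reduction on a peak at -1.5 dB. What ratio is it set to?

8:1

Input overshoot = -1.5 − (-9.5) = 8 dB.
Output overshoot = 8 − 7 = 1 dB.
Ratio = input overshoot / output overshoot = 8 / 1 = 8.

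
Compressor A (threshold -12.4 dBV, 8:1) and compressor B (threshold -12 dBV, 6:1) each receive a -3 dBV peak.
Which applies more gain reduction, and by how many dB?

A, by 0.725 dB

A: overshoot 9.4 dB → output overshoot 1.175 dB → GR 8.225 dB.
B: overshoot 9 dB → output overshoot 1.5 dB → GR 7.5 dB.
A applies 0.725 dB more gain reduction.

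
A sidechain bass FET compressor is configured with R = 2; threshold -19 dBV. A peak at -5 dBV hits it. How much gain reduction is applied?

7 dB

The signal is 14 dB above threshold.
At 2:1, output sits 14/2 = 7 dB above threshold.
So the signal is attenuated by 14 − 7 = 7 dB.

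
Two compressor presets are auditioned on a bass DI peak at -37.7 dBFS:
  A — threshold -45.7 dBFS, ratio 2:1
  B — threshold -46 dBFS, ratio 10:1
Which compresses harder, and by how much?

A: 8 dB over, compressed to 4 dB over, so 4 dB of GR.
B: 8.3 dB over, compressed to 0.83 dB over, so 7.47 dB of GR.
B applies 3.47 dB more gain reduction.

B, by 3.47 dB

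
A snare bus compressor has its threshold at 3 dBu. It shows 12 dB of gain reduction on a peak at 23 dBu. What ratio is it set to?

2.5:1

Input overshoot = 23 − 3 = 20 dB.
Output overshoot = 20 − 12 = 8 dB.
Ratio = input overshoot / output overshoot = 20 / 8 = 2.5.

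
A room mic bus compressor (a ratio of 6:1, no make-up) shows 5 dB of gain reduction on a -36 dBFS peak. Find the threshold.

-42 dBFS

Input is 6 dB above T (since output overshoot × R = input overshoot: (-41 − T)·6 = -36 − T gives T = -42 dBFS).
Check: -42 + (-36 − (-42))/6 = -42 + 1 = -41 dBFS. ✓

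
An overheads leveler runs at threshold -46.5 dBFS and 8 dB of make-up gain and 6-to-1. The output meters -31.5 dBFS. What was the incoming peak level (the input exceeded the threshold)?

Remove make-up: -31.5 − 8 = -39.5 dBFS.
That's 7 dB above the -46.5 dBFS threshold.
Input overshoot = R × output overshoot = 42 dB → input = -46.5 + 42 = -4.5 dBFS.

-4.5 dBFS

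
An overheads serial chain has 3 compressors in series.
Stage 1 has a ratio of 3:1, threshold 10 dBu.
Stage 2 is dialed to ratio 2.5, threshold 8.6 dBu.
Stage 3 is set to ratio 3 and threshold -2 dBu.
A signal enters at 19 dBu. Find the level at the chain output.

Stage 1: overshoot 9 dB → 9/3 = 3 dB → 13 dBu.
Stage 2: 13 dBu is 4.4 dB over 8.6 dBu; at 2.5:1 that becomes 1.76 dB over, giving 10.36 dBu.
Stage 3: 12.36 dB above -2 dBu, reduced 3:1 to 4.12 dB above → 2.12 dBu.

2.12 dBu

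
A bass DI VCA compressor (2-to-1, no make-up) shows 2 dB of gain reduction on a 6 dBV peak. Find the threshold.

2 dBV

Gain reduction = 6 − 4 = 2 dB; output overshoot = GR / (R − 1) = 2 / 1 = 2 dB.
Threshold = output − output overshoot = 4 − 2 = 2 dBV.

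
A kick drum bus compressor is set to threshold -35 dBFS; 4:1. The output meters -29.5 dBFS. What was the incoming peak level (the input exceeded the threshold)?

Post-compression overshoot = -29.5 − (-35) = 5.5 dB.
Input overshoot = R × output overshoot = 22 dB → input = -35 + 22 = -13 dBFS.

-13 dBFS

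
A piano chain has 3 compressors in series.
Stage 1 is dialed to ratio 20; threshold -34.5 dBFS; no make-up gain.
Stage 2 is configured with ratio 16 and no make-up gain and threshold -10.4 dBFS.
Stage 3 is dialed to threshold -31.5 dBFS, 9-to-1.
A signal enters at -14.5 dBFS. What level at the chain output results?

-33.5 dBFS

Stage 1: overshoot 20 dB → 20/20 = 1 dB → -33.5 dBFS.
Stage 2: below threshold (-33.5 ≤ -10.4); passes unchanged; output -33.5 dBFS.
Stage 3: -33.5 dBFS is at or below the -31.5 dBFS threshold — no compression; output -33.5 dBFS.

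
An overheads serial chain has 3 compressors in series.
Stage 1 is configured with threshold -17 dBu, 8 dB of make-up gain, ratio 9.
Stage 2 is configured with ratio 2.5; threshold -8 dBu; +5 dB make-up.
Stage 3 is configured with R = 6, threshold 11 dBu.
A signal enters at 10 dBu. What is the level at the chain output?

Stage 1: overshoot 27 dB → 27/9 = 3 dB → -14 dBu; +8 dB make-up → -6 dBu.
Stage 2: overshoot 2 dB → 2/2.5 = 0.8 dB → -7.2 dBu; +5 dB make-up → -2.2 dBu.
Stage 3: -2.2 dBu is at or below the 11 dBu threshold — no compression; output -2.2 dBu.

-2.2 dBu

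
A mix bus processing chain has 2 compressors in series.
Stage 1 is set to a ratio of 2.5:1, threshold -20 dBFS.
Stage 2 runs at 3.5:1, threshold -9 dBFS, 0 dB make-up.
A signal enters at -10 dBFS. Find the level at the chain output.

Stage 1: 10 dB above -20 dBFS, reduced 2.5:1 to 4 dB above → -16 dBFS.
Stage 2: -16 dBFS ≤ -9 dBFS, so stage 2 doesn't engage; output -16 dBFS.

-16 dBFS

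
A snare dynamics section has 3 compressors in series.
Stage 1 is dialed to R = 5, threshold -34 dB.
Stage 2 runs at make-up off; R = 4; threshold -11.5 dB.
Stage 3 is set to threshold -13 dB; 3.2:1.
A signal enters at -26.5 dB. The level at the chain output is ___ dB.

Stage 1: overshoot 7.5 dB → 7.5/5 = 1.5 dB → -32.5 dB.
Stage 2: below threshold (-32.5 ≤ -11.5); passes unchanged; output -32.5 dB.
Stage 3: below threshold (-32.5 ≤ -13); passes unchanged; output -32.5 dB.

-32.5 dB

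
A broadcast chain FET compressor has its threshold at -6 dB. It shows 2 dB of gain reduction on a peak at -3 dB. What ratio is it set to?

Input overshoot = -3 − (-6) = 3 dB.
Output overshoot = 3 − 2 = 1 dB.
Ratio = input overshoot / output overshoot = 3 / 1 = 3.

3:1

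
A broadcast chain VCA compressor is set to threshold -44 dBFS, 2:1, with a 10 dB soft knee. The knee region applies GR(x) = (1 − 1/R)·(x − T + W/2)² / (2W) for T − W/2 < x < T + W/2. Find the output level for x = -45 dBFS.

-45.4 dBFS

x − T + W/2 = -45 − (-44) + 5 = 4.
GR = (1 − 1/2) × 4² / 20 = 0.5 × 16 / 20 = 0.4 dB.
Output = -45 − 0.4 = -45.4 dBFS.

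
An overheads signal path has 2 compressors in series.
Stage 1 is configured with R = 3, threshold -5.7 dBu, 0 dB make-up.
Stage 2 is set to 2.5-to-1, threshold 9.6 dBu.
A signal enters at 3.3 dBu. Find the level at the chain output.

Stage 1: 9 dB above -5.7 dBu, reduced 3:1 to 3 dB above → -2.7 dBu.
Stage 2: -2.7 dBu is at or below the 9.6 dBu threshold — no compression; output -2.7 dBu.

-2.7 dBu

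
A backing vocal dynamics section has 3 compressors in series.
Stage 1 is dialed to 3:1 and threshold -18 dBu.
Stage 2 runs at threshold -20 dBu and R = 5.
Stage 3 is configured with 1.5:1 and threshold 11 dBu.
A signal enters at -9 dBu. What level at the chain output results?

-19 dBu

Stage 1: 9 dB above -18 dBu, reduced 3:1 to 3 dB above → -15 dBu.
Stage 2: overshoot 5 dB → 5/5 = 1 dB → -19 dBu.
Stage 3: below threshold (-19 ≤ 11); passes unchanged; output -19 dBu.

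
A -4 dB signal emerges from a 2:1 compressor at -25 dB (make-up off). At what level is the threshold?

-46 dB

Gain reduction = -4 − (-25) = 21 dB; output overshoot = GR / (R − 1) = 21 / 1 = 21 dB.
Threshold = output − output overshoot = -25 − 21 = -46 dB.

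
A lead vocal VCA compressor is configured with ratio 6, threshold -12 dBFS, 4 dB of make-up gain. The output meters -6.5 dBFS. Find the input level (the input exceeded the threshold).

Remove make-up: -6.5 − 4 = -10.5 dBFS.
The compressed level sits -10.5 − (-12) = 1.5 dB over threshold.
Before 6:1 compression the overshoot was 1.5 × 6 = 9 dB, so input = -12 + 9 = -3 dBFS.

-3 dBFS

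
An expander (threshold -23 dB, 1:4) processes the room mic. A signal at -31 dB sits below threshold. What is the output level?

-55 dB

The input is 8 dB below the -23 dB threshold.
A 1:4 expander multiplies undershoot by 4: 8 × 4 = 32 dB below threshold.
Output = -23 − 32 = -55 dB.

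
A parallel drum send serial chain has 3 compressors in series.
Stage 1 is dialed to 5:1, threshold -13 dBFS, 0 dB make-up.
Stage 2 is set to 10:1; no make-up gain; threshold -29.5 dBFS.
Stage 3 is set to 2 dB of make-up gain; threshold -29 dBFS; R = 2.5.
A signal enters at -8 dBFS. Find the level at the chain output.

-26.5 dBFS

Stage 1: 5 dB above -13 dBFS, reduced 5:1 to 1 dB above → -12 dBFS.
Stage 2: -12 dBFS is 17.5 dB over -29.5 dBFS; at 10:1 that becomes 1.75 dB over, giving -27.75 dBFS.
Stage 3: overshoot 1.25 dB → 1.25/2.5 = 0.5 dB → -28.5 dBFS; +2 dB make-up → -26.5 dBFS.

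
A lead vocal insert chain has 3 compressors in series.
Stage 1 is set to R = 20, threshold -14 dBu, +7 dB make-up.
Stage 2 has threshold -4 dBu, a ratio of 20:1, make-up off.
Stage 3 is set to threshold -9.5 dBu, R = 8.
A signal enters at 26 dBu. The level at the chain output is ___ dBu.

-8.9375 dBu

Stage 1: 40 dB above -14 dBu, reduced 20:1 to 2 dB above → -12 dBu; +7 dB make-up → -5 dBu.
Stage 2: below threshold (-5 ≤ -4); passes unchanged; output -5 dBu.
Stage 3: 4.5 dB above -9.5 dBu, reduced 8:1 to 0.5625 dB above → -8.9375 dBu.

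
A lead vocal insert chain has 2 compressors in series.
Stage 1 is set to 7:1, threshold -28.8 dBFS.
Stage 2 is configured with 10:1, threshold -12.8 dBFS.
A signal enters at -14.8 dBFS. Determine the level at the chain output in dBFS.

Stage 1: 14 dB above -28.8 dBFS, reduced 7:1 to 2 dB above → -26.8 dBFS.
Stage 2: below threshold (-26.8 ≤ -12.8); passes unchanged; output -26.8 dBFS.

-26.8 dBFS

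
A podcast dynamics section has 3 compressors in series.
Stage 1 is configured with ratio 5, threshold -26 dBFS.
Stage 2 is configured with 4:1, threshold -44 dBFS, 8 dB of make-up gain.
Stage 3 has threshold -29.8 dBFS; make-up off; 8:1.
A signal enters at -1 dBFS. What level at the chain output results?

-30.25 dBFS

Stage 1: overshoot 25 dB → 25/5 = 5 dB → -21 dBFS.
Stage 2: -21 dBFS is 23 dB over -44 dBFS; at 4:1 that becomes 5.75 dB over, giving -38.25 dBFS; +8 dB make-up → -30.25 dBFS.
Stage 3: -30.25 dBFS ≤ -29.8 dBFS, so stage 3 doesn't engage; output -30.25 dBFS.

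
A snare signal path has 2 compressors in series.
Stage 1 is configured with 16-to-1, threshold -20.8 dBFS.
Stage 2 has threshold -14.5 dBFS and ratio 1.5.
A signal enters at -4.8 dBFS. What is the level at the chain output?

-19.8 dBFS

Stage 1: -4.8 dBFS is 16 dB over -20.8 dBFS; at 16:1 that becomes 1 dB over, giving -19.8 dBFS.
Stage 2: -19.8 dBFS is at or below the -14.5 dBFS threshold — no compression; output -19.8 dBFS.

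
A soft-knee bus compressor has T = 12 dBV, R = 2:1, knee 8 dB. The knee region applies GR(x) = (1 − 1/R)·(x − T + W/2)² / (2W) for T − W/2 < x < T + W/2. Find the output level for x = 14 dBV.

12.875 dBV

x − T + W/2 = 14 − 12 + 4 = 6.
GR = (1 − 1/2) × 6² / 16 = 0.5 × 36 / 16 = 1.125 dB.
Output = 14 − 1.125 = 12.875 dBV.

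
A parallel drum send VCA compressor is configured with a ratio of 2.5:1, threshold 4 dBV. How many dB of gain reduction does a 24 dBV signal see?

12 dB

The signal is 20 dB above threshold.
A 2.5:1 ratio leaves 8 dB of that excess.
Gain reduction = 20 − 8 = 12 dB.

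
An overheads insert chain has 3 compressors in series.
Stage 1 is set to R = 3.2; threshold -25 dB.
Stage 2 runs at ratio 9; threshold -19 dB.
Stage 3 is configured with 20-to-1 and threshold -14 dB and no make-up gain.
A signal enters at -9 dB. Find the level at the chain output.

Stage 1: overshoot 16 dB → 16/3.2 = 5 dB → -20 dB.
Stage 2: -20 dB is at or below the -19 dB threshold — no compression; output -20 dB.
Stage 3: below threshold (-20 ≤ -14); passes unchanged; output -20 dB.

-20 dB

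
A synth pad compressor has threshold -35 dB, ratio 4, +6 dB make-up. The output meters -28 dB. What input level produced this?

-31 dB

Stripping the +6 dB make-up gives -34 dB at the gain stage.
Post-compression overshoot = -34 − (-35) = 1 dB.
Input overshoot = R × output overshoot = 4 dB → input = -35 + 4 = -31 dB.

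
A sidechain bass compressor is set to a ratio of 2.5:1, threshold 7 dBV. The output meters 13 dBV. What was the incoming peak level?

22 dBV

Post-compression overshoot = 13 − 7 = 6 dB.
Undo the ratio: input overshoot = 6 × 2.5 = 15 dB, giving input = 22 dBV.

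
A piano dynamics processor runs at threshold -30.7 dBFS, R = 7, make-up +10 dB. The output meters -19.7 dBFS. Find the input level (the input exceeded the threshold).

-23.7 dBFS

Remove make-up: -19.7 − 10 = -29.7 dBFS.
Post-compression overshoot = -29.7 − (-30.7) = 1 dB.
Undo the ratio: input overshoot = 1 × 7 = 7 dB, giving input = -23.7 dBFS.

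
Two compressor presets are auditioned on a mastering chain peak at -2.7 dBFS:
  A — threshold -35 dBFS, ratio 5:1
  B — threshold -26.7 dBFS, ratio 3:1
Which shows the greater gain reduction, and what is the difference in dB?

A, by 9.84 dB

A: overshoot 32.3 dB → output overshoot 6.46 dB → GR 25.84 dB.
B: overshoot 24 dB → output overshoot 8 dB → GR 16 dB.
Difference: 9.84 dB in favour of A.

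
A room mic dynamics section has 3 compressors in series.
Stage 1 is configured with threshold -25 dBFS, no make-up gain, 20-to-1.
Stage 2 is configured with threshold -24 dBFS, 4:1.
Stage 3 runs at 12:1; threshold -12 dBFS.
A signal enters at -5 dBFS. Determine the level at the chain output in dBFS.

Stage 1: -5 dBFS is 20 dB over -25 dBFS; at 20:1 that becomes 1 dB over, giving -24 dBFS.
Stage 2: -24 dBFS ≤ -24 dBFS, so stage 2 doesn't engage; output -24 dBFS.
Stage 3: below threshold (-24 ≤ -12); passes unchanged; output -24 dBFS.

-24 dBFS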